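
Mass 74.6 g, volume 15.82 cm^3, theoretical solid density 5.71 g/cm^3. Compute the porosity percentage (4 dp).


rho_part = 74.6 / 15.82 = 4.71554994 g/cm^3
Porosity = (1 - 4.71554994/5.71)*100 = 17.4159 %


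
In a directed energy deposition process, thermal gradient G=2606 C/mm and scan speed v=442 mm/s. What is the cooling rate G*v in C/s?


CR = 2606 * 442 = 1151852 C/s


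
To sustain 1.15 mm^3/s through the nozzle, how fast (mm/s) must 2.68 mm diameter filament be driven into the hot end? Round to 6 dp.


A = pi*(2.68/2)^2 = 5.641044
v = 1.15 / 5.641044 = 0.203863 mm/s


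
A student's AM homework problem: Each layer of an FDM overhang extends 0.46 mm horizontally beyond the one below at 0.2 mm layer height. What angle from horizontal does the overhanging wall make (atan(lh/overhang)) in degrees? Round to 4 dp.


angle = atan(0.2/0.46) = 23.4986 degrees


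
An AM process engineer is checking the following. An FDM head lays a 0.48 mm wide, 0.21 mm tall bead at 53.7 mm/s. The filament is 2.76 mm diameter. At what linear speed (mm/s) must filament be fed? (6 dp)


Q = 0.48 * 0.21 * 53.7 = 5.41296 mm^3/s
A_fil = pi*(2.76/2)^2 = 5.98284905 mm^2
v_feed = 5.41296 / 5.98284905 = 0.904746 mm/s


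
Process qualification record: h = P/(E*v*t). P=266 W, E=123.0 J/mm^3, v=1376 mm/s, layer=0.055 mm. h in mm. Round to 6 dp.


h = 266 / (123.0*1376*0.055) = 0.028576 mm


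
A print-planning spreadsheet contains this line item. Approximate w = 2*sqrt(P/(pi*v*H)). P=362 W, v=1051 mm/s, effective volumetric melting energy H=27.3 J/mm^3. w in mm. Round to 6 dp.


w = 2*sqrt(362/(pi*1051*27.3)) = 0.126744 mm


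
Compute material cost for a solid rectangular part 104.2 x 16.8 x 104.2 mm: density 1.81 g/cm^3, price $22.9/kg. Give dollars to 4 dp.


V = 104.2 * 16.8 * 104.2 = 182408.352 mm^3 = 182.408352 cm^3
Mass = 182.408352 * 1.81 / 1000 = 0.33015912 kg
Cost = 0.33015912 * 22.9 = 7.5606 $


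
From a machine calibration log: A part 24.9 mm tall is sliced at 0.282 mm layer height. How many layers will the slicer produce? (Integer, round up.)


Layers = ceil(24.9/0.282) = 89


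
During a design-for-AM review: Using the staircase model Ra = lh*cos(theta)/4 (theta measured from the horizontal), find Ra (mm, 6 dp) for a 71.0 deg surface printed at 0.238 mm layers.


Ra = 0.238 * cos(71.0) / 4 = 0.019371 mm


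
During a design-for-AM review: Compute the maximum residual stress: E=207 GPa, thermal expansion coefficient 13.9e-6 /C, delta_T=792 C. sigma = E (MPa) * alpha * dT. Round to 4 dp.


sigma = 207*1000 * 13.9e-6 * 792 = 2278.8216 MPa


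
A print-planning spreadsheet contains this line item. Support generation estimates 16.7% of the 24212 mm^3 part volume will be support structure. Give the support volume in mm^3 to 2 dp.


V_support = 24212 * 0.167 = 4043.4 mm^3


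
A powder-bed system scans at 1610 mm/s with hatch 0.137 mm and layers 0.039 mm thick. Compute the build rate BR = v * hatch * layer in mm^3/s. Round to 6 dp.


Rate = 1610 * 0.137 * 0.039 = 8.60223 mm^3/s


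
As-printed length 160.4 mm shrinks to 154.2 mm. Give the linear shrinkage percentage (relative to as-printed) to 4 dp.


Shrinkage = ((160.4-154.2)/160.4)*100 = 3.8653 %


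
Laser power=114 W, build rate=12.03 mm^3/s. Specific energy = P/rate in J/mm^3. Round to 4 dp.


SE = 114 / 12.03 = 9.4763 J/mm^3


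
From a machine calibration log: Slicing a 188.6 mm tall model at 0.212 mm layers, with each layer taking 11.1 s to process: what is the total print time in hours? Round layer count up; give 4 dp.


Layers = ceil(188.6/0.212) = 890
t = 890 * 11.1 / 3600 = 2.7442 hrs


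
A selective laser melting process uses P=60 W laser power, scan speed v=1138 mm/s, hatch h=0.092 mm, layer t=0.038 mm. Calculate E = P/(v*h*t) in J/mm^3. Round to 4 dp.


E = 60 / (1138*0.092*0.038) = 15.0813 J/mm^3


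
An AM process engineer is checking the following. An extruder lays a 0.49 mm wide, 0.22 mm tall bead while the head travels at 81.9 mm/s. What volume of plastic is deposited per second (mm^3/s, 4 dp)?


Rate = 0.49 * 0.22 * 81.9 = 8.8288 mm^3/s


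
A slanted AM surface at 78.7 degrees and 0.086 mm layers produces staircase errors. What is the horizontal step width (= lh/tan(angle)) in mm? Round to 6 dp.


step = 0.086 / tan(78.7) = 0.017184 mm


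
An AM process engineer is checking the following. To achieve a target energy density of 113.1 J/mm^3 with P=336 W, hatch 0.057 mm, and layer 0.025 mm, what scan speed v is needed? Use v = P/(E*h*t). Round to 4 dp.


v = 336 / (113.1*0.057*0.025) = 2084.7876 mm/s


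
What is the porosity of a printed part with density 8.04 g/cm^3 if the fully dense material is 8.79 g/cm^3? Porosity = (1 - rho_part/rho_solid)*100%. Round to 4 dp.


Porosity = (1-8.04/8.79)*100 = 8.5324 %


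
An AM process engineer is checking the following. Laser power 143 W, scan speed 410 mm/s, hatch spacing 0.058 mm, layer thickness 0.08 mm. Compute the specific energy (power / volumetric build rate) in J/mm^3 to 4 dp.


Build rate = 410 * 0.058 * 0.08 = 1.9024 mm^3/s
SE = 143 / 1.9024 = 75.1682 J/mm^3


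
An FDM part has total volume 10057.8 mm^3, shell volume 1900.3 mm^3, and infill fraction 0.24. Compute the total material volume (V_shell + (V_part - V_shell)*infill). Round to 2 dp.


V_infill = (10057.8 - 1900.3) * 0.24 = 1957.8
V_total = 1900.3 + 1957.8 = 3858.1 mm^3


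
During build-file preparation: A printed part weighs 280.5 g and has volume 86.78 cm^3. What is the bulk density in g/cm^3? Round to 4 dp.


rho = 280.5 / 86.78 = 3.2323 g/cm^3


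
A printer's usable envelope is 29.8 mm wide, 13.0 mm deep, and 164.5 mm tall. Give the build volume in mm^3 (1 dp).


V = 29.8 * 13.0 * 164.5 = 63727.3 mm^3


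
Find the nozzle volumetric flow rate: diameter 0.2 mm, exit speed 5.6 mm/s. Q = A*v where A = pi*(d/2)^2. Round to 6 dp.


A = pi*(0.2/2)^2 = 0.03141593 mm^2
Q = 0.03141593 * 5.6 = 0.175929 mm^3/s


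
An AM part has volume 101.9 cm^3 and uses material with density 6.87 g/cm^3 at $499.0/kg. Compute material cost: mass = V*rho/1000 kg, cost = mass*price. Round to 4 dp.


Mass = 101.9*6.87/1000 = 0.700053 kg
Cost = 0.700053 * 499.0 = 349.3264 $


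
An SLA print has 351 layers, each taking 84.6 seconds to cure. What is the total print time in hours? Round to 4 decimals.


t = 351 * 84.6 / 3600 = 8.2485 hrs


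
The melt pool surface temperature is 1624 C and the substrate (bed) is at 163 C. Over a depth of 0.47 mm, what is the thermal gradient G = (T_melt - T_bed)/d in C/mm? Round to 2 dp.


G = (1624-163)/0.47 = 3108.51 C/mm


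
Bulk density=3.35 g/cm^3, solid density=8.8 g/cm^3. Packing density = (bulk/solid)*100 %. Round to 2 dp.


Packing = (3.35/8.8)*100 = 38.07 %


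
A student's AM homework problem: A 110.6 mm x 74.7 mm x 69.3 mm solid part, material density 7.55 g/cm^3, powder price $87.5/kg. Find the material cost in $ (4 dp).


V = 110.6 * 74.7 * 69.3 = 572544.126 mm^3 = 572.544126 cm^3
Mass = 572.544126 * 7.55 / 1000 = 4.32270815 kg
Cost = 4.32270815 * 87.5 = 378.237 $


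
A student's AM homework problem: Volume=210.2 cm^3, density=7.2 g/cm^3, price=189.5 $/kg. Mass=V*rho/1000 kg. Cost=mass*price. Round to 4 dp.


Mass = 210.2*7.2/1000 = 1.51344 kg
Cost = 1.51344 * 189.5 = 286.7969 $


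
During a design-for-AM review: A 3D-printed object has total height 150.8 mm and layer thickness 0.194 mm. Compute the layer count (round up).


Layers = ceil(150.8/0.194) = 778


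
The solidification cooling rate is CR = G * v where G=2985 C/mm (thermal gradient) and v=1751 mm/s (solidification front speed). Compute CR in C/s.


CR = 2985 * 1751 = 5226735 C/s


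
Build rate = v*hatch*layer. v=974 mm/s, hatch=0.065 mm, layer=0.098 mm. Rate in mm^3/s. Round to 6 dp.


Rate = 974 * 0.065 * 0.098 = 6.20438 mm^3/s


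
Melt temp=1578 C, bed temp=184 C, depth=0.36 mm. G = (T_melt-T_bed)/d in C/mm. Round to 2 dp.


G = (1578-184)/0.36 = 3872.22 C/mm


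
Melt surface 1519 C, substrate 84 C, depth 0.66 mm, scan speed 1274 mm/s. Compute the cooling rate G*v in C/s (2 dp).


G = (1519-84)/0.66 = 2174.24242424 C/mm
CR = 2174.24242424 * 1274 = 2769984.85 C/s


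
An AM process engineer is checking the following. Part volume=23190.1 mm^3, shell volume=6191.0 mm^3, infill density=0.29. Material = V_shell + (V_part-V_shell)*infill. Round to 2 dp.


V_infill = (23190.1 - 6191.0) * 0.29 = 4929.74
V_total = 6191.0 + 4929.74 = 11120.74 mm^3


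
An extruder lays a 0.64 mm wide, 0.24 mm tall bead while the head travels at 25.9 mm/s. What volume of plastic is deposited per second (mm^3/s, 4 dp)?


Rate = 0.64 * 0.24 * 25.9 = 3.9782 mm^3/s


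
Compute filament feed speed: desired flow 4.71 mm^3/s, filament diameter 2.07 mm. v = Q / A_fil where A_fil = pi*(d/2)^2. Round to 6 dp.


A = pi*(2.07/2)^2 = 3.365353
v = 4.71 / 3.365353 = 1.399556 mm/s


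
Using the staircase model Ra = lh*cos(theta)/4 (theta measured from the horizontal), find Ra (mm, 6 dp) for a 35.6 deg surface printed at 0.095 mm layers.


Ra = 0.095 * cos(35.6) / 4 = 0.019311 mm


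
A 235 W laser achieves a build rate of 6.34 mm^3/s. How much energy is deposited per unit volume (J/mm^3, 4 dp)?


SE = 235 / 6.34 = 37.0662 J/mm^3


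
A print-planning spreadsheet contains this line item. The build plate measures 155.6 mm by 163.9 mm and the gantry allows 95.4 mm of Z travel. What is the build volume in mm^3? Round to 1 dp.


V = 155.6 * 163.9 * 95.4 = 2432970.9 mm^3


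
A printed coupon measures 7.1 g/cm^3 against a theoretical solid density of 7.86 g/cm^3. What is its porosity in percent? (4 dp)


Porosity = (1-7.1/7.86)*100 = 9.6692 %


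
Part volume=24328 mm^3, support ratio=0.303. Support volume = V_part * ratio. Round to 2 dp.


V_support = 24328 * 0.303 = 7371.38 mm^3


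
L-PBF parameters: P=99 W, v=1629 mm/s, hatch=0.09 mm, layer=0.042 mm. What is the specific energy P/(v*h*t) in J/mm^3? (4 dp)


Build rate = 1629 * 0.09 * 0.042 = 6.15762 mm^3/s
SE = 99 / 6.15762 = 16.0776 J/mm^3


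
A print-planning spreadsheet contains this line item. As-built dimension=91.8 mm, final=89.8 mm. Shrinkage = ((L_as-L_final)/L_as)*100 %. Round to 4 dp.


Shrinkage = ((91.8-89.8)/91.8)*100 = 2.1786 %


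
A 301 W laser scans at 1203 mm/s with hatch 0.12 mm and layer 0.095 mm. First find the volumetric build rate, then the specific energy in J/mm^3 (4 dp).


Build rate = 1203 * 0.12 * 0.095 = 13.7142 mm^3/s
SE = 301 / 13.7142 = 21.9481 J/mm^3


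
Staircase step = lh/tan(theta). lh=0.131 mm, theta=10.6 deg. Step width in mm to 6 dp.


step = 0.131 / tan(10.6) = 0.699992 mm


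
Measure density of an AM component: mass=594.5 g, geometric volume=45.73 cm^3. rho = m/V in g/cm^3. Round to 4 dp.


rho = 594.5 / 45.73 = 13.0002 g/cm^3


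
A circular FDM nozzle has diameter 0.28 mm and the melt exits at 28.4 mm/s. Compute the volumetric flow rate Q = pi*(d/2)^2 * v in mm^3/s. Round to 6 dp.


A = pi*(0.28/2)^2 = 0.06157522 mm^2
Q = 0.06157522 * 28.4 = 1.748736 mm^3/s


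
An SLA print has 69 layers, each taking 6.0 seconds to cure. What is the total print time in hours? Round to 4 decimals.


t = 69 * 6.0 / 3600 = 0.115 hrs


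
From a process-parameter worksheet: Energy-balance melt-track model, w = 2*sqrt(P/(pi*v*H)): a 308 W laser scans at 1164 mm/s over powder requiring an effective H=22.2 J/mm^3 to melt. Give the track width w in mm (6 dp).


w = 2*sqrt(308/(pi*1164*22.2)) = 0.123191 mm


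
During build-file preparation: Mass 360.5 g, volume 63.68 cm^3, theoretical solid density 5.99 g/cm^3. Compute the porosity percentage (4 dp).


rho_part = 360.5 / 63.68 = 5.66111809 g/cm^3
Porosity = (1 - 5.66111809/5.99)*100 = 5.4905 %


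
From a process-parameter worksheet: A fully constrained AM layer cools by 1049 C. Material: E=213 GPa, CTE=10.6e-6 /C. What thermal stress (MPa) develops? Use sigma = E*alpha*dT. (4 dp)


sigma = 213*1000 * 10.6e-6 * 1049 = 2368.4322 MPa


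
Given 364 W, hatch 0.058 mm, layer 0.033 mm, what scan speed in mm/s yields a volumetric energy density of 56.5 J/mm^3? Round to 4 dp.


v = 364 / (56.5*0.058*0.033) = 3365.9759 mm/s


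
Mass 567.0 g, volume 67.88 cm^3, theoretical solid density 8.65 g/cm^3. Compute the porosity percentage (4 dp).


rho_part = 567.0 / 67.88 = 8.35297584 g/cm^3
Porosity = (1 - 8.35297584/8.65)*100 = 3.4338 %


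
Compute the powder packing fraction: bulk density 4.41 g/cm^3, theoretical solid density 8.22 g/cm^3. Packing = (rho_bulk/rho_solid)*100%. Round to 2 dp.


Packing = (4.41/8.22)*100 = 53.65 %


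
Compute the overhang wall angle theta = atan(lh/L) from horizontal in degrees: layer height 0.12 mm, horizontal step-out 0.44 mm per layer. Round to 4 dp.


angle = atan(0.12/0.44) = 15.2551 degrees


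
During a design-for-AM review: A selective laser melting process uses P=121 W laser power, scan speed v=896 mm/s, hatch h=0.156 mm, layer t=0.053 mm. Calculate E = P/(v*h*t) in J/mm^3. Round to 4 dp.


E = 121 / (896*0.156*0.053) = 16.3334 J/mm^3


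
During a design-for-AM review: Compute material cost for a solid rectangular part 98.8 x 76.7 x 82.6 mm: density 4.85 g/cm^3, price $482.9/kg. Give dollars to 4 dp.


V = 98.8 * 76.7 * 82.6 = 625939.496 mm^3 = 625.939496 cm^3
Mass = 625.939496 * 4.85 / 1000 = 3.03580656 kg
Cost = 3.03580656 * 482.9 = 1465.991 $


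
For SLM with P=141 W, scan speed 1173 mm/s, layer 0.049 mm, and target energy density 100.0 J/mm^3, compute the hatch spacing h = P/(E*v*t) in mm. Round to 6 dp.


h = 141 / (100.0*1173*0.049) = 0.024532 mm


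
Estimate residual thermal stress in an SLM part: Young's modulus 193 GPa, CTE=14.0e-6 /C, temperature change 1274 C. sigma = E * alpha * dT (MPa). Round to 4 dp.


sigma = 193*1000 * 14.0e-6 * 1274 = 3442.348 MPa


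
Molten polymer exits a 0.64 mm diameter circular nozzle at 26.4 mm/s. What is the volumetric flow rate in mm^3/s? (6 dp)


A = pi*(0.64/2)^2 = 0.32169909 mm^2
Q = 0.32169909 * 26.4 = 8.492856 mm^3/s


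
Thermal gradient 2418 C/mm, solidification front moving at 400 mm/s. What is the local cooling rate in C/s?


CR = 2418 * 400 = 967200 C/s


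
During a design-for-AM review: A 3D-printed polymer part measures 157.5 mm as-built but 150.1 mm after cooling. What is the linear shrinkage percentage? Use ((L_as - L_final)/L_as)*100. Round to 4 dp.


Shrinkage = ((157.5-150.1)/157.5)*100 = 4.6984 %


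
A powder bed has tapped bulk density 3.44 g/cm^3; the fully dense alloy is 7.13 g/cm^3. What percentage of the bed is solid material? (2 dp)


Packing = (3.44/7.13)*100 = 48.25 %


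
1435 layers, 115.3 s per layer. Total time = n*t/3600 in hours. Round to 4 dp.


t = 1435 * 115.3 / 3600 = 45.9599 hrs


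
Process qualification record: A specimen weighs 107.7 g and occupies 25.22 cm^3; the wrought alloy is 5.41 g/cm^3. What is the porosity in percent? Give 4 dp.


rho_part = 107.7 / 25.22 = 4.2704203 g/cm^3
Porosity = (1 - 4.2704203/5.41)*100 = 21.0643 %


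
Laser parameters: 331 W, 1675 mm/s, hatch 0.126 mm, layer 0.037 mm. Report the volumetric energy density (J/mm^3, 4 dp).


E = 331 / (1675*0.126*0.037) = 42.3878 J/mm^3


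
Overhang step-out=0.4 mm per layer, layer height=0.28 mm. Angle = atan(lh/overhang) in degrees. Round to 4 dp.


angle = atan(0.28/0.4) = 34.992 degrees


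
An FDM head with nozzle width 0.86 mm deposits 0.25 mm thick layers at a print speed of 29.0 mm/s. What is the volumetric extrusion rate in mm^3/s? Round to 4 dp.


Rate = 0.86 * 0.25 * 29.0 = 6.235 mm^3/s


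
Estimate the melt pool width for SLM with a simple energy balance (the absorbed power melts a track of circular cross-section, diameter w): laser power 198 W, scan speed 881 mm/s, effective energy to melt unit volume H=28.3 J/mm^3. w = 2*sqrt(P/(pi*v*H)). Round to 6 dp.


w = 2*sqrt(198/(pi*881*28.3)) = 0.100556 mm


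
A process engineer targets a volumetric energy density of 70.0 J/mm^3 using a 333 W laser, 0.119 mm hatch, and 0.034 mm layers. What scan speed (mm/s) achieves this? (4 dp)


v = 333 / (70.0*0.119*0.034) = 1175.7644 mm/s


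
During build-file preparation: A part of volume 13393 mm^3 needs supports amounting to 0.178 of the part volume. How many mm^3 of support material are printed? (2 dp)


V_support = 13393 * 0.178 = 2383.95 mm^3


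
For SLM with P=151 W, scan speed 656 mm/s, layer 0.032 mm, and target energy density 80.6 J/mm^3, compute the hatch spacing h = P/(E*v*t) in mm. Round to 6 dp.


h = 151 / (80.6*656*0.032) = 0.089246 mm


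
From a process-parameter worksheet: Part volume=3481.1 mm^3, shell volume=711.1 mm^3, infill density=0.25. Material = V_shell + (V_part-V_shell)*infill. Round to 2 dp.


V_infill = (3481.1 - 711.1) * 0.25 = 692.5
V_total = 711.1 + 692.5 = 1403.6 mm^3


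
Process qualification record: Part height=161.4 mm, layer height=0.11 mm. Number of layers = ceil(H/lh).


Layers = ceil(161.4/0.11) = 1468


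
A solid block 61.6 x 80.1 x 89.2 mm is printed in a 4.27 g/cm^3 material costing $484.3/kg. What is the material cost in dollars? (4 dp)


V = 61.6 * 80.1 * 89.2 = 440127.072 mm^3 = 440.127072 cm^3
Mass = 440.127072 * 4.27 / 1000 = 1.8793426 kg
Cost = 1.8793426 * 484.3 = 910.1656 $


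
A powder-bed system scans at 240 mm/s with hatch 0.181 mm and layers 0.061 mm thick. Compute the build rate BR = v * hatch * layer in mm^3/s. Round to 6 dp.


Rate = 240 * 0.181 * 0.061 = 2.64984 mm^3/s


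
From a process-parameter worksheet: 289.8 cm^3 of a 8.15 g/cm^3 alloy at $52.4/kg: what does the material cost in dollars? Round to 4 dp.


Mass = 289.8*8.15/1000 = 2.36187 kg
Cost = 2.36187 * 52.4 = 123.762 $


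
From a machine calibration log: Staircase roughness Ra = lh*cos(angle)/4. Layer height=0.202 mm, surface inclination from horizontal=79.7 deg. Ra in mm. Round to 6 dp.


Ra = 0.202 * cos(79.7) / 4 = 0.00903 mm


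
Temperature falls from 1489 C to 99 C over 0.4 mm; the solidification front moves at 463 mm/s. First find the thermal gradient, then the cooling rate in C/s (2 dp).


G = (1489-99)/0.4 = 3475.0 C/mm
CR = 3475.0 * 463 = 1608925.0 C/s


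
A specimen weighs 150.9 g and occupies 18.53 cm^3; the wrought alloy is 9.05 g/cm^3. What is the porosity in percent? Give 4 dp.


rho_part = 150.9 / 18.53 = 8.143551 g/cm^3
Porosity = (1 - 8.143551/9.05)*100 = 10.016 %


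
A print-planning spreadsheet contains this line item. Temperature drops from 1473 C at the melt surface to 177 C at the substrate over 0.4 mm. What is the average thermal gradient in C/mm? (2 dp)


G = (1473-177)/0.4 = 3240.0 C/mm


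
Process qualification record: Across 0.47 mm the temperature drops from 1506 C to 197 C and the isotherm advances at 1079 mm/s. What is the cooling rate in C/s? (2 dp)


G = (1506-197)/0.47 = 2785.10638298 C/mm
CR = 2785.10638298 * 1079 = 3005129.79 C/s


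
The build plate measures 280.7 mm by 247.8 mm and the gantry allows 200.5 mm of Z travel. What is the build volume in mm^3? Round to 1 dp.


V = 280.7 * 247.8 * 200.5 = 13946270.7 mm^3


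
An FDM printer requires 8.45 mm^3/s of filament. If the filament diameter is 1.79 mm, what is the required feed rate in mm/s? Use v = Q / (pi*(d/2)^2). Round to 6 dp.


A = pi*(1.79/2)^2 = 2.516494
v = 8.45 / 2.516494 = 3.357846 mm/s


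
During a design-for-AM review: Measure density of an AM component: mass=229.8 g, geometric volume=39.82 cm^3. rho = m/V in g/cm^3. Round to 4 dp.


rho = 229.8 / 39.82 = 5.771 g/cm^3


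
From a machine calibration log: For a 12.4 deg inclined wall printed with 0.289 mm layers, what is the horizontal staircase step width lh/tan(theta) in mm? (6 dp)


step = 0.289 / tan(12.4) = 1.314447 mm


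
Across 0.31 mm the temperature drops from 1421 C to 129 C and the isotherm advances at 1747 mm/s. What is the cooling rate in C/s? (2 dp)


G = (1421-129)/0.31 = 4167.74193548 C/mm
CR = 4167.74193548 * 1747 = 7281045.16 C/s


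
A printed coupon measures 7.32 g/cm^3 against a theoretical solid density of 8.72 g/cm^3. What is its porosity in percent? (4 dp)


Porosity = (1-7.32/8.72)*100 = 16.055 %


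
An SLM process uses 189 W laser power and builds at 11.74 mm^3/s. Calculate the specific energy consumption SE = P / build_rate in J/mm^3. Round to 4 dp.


SE = 189 / 11.74 = 16.0988 J/mm^3


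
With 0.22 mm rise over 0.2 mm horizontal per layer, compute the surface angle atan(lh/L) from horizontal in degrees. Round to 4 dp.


angle = atan(0.22/0.2) = 47.7263 degrees


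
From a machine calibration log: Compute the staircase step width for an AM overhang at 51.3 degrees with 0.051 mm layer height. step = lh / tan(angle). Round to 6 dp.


step = 0.051 / tan(51.3) = 0.040859 mm


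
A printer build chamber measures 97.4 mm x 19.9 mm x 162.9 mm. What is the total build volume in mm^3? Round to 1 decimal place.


V = 97.4 * 19.9 * 162.9 = 315742.6 mm^3


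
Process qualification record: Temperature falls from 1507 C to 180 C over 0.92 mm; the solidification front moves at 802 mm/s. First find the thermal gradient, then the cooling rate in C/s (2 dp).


G = (1507-180)/0.92 = 1442.39130435 C/mm
CR = 1442.39130435 * 802 = 1156797.83 C/s


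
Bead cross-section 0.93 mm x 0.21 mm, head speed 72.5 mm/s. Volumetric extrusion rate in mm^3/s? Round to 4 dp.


Rate = 0.93 * 0.21 * 72.5 = 14.1593 mm^3/s


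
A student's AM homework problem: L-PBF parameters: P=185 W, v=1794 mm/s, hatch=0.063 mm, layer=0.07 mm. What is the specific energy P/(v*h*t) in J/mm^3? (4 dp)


Build rate = 1794 * 0.063 * 0.07 = 7.91154 mm^3/s
SE = 185 / 7.91154 = 23.3836 J/mm^3


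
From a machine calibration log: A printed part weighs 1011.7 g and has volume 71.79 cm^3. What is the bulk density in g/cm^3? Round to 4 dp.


rho = 1011.7 / 71.79 = 14.0925 g/cm^3


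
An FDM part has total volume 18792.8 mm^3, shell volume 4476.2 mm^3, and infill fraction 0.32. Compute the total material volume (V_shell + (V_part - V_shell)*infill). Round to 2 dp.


V_infill = (18792.8 - 4476.2) * 0.32 = 4581.31
V_total = 4476.2 + 4581.31 = 9057.51 mm^3


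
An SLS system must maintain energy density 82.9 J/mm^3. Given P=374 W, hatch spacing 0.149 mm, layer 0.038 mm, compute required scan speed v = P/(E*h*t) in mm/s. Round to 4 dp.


v = 374 / (82.9*0.149*0.038) = 796.7961 mm/s


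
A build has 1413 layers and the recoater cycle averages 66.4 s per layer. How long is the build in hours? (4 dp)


t = 1413 * 66.4 / 3600 = 26.062 hrs


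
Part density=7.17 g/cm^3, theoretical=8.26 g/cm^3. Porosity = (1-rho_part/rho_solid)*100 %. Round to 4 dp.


Porosity = (1-7.17/8.26)*100 = 13.1961 %


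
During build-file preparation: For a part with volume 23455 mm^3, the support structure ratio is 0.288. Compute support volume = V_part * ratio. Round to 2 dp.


V_support = 23455 * 0.288 = 6755.04 mm^3


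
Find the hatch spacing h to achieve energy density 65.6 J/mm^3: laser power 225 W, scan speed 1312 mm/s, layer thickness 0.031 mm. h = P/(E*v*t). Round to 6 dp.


h = 225 / (65.6*1312*0.031) = 0.08433 mm


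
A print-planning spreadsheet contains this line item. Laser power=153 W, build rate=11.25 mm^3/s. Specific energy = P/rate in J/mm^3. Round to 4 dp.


SE = 153 / 11.25 = 13.6 J/mm^3


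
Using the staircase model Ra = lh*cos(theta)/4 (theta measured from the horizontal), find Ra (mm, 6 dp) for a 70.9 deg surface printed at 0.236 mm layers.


Ra = 0.236 * cos(70.9) / 4 = 0.019306 mm


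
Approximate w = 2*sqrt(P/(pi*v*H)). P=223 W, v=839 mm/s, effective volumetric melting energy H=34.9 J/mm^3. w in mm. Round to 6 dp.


w = 2*sqrt(223/(pi*839*34.9)) = 0.098472 mm


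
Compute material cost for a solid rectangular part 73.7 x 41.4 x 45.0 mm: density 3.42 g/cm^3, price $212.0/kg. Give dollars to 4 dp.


V = 73.7 * 41.4 * 45.0 = 137303.1 mm^3 = 137.3031 cm^3
Mass = 137.3031 * 3.42 / 1000 = 0.4695766 kg
Cost = 0.4695766 * 212.0 = 99.5502 $


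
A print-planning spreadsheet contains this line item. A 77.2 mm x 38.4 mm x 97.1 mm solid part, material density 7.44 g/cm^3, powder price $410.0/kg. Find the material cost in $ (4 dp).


V = 77.2 * 38.4 * 97.1 = 287851.008 mm^3 = 287.851008 cm^3
Mass = 287.851008 * 7.44 / 1000 = 2.1416115 kg
Cost = 2.1416115 * 410.0 = 878.0607 $


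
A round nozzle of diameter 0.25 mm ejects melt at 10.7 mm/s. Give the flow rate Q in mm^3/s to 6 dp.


A = pi*(0.25/2)^2 = 0.04908739 mm^2
Q = 0.04908739 * 10.7 = 0.525235 mm^3/s


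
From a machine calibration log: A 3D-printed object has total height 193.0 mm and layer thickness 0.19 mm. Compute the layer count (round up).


Layers = ceil(193.0/0.19) = 1016


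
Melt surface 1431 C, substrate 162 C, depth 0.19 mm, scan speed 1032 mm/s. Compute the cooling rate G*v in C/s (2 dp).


G = (1431-162)/0.19 = 6678.94736842 C/mm
CR = 6678.94736842 * 1032 = 6892673.68 C/s


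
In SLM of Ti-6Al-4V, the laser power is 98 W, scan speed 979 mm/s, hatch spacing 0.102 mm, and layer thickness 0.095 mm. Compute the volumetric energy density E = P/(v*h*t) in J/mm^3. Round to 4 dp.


E = 98 / (979*0.102*0.095) = 10.3305 J/mm^3


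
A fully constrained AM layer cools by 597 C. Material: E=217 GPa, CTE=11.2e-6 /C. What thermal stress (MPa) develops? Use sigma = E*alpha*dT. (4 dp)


sigma = 217*1000 * 11.2e-6 * 597 = 1450.9488 MPa


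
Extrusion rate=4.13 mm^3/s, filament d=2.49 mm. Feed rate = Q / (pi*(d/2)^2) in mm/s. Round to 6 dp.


A = pi*(2.49/2)^2 = 4.869547
v = 4.13 / 4.869547 = 0.848128 mm/s


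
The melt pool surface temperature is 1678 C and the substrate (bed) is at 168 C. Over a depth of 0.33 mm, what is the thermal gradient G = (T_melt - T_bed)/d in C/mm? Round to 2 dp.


G = (1678-168)/0.33 = 4575.76 C/mm


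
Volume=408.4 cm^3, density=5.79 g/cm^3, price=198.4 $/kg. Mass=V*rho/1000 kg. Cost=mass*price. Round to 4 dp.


Mass = 408.4*5.79/1000 = 2.364636 kg
Cost = 2.364636 * 198.4 = 469.1438 $


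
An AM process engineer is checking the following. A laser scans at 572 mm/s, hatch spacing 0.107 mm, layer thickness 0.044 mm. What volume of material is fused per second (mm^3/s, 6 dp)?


Rate = 572 * 0.107 * 0.044 = 2.692976 mm^3/s


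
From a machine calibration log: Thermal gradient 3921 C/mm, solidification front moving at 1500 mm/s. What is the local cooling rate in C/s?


CR = 3921 * 1500 = 5881500 C/s


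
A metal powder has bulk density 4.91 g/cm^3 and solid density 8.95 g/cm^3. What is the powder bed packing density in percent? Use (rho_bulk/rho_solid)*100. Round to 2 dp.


Packing = (4.91/8.95)*100 = 54.86 %


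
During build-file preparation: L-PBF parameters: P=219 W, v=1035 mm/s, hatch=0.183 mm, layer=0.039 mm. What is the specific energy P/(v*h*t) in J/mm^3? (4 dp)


Build rate = 1035 * 0.183 * 0.039 = 7.386795 mm^3/s
SE = 219 / 7.386795 = 29.6475 J/mm^3


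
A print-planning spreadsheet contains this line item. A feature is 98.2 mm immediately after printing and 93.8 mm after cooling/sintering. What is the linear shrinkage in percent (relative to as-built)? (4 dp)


Shrinkage = ((98.2-93.8)/98.2)*100 = 4.4807 %


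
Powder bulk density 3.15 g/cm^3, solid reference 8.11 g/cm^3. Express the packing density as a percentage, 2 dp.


Packing = (3.15/8.11)*100 = 38.84 %


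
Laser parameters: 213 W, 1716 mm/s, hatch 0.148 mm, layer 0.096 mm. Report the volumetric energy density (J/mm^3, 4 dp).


E = 213 / (1716*0.148*0.096) = 8.7363 J/mm^3


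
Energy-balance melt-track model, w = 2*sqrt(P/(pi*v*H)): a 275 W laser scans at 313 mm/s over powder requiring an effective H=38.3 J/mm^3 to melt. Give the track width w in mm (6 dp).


w = 2*sqrt(275/(pi*313*38.3)) = 0.170903 mm


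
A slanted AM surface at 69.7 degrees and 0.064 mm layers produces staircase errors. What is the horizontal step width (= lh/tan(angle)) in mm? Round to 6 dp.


step = 0.064 / tan(69.7) = 0.023674 mm


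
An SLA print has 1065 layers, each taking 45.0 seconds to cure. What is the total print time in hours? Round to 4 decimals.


t = 1065 * 45.0 / 3600 = 13.3125 hrs


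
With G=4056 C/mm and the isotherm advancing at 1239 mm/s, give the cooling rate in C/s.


CR = 4056 * 1239 = 5025384 C/s


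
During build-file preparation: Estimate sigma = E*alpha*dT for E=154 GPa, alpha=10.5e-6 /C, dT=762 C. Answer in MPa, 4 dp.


sigma = 154*1000 * 10.5e-6 * 762 = 1232.154 MPa


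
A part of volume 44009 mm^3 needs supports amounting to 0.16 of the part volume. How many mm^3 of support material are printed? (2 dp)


V_support = 44009 * 0.16 = 7041.44 mm^3


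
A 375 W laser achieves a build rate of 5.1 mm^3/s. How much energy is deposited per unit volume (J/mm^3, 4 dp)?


SE = 375 / 5.1 = 73.5294 J/mm^3


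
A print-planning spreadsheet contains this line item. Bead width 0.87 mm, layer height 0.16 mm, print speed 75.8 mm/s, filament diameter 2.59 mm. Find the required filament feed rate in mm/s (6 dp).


Q = 0.87 * 0.16 * 75.8 = 10.55136 mm^3/s
A_fil = pi*(2.59/2)^2 = 5.26852942 mm^2
v_feed = 10.55136 / 5.26852942 = 2.002714 mm/s


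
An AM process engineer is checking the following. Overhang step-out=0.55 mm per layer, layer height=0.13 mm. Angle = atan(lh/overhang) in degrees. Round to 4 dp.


angle = atan(0.13/0.55) = 13.2986 degrees


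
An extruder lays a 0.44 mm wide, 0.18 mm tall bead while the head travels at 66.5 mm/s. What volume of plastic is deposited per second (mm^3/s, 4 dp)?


Rate = 0.44 * 0.18 * 66.5 = 5.2668 mm^3/s


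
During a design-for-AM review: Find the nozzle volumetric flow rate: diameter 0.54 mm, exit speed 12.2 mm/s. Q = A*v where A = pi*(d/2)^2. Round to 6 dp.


A = pi*(0.54/2)^2 = 0.2290221 mm^2
Q = 0.2290221 * 12.2 = 2.79407 mm^3/s


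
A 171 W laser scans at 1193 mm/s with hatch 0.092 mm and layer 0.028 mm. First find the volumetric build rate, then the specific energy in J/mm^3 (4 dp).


Build rate = 1193 * 0.092 * 0.028 = 3.073168 mm^3/s
SE = 171 / 3.073168 = 55.6429 J/mm^3


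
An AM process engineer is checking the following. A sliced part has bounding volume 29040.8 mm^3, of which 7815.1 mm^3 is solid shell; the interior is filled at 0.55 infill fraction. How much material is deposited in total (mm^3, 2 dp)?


V_infill = (29040.8 - 7815.1) * 0.55 = 11674.14
V_total = 7815.1 + 11674.14 = 19489.24 mm^3


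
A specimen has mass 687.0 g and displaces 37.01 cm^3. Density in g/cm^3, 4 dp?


rho = 687.0 / 37.01 = 18.5626 g/cm^3


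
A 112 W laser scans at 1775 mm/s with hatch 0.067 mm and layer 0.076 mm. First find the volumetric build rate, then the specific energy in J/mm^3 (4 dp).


Build rate = 1775 * 0.067 * 0.076 = 9.0383 mm^3/s
SE = 112 / 9.0383 = 12.3917 J/mm^3


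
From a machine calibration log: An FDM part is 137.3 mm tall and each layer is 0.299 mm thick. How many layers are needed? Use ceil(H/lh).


Layers = ceil(137.3/0.299) = 460


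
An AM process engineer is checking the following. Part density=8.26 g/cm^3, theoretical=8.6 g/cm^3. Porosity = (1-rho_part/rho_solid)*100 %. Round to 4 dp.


Porosity = (1-8.26/8.6)*100 = 3.9535 %


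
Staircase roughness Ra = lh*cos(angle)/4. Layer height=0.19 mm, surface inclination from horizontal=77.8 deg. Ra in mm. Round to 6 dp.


Ra = 0.19 * cos(77.8) / 4 = 0.010038 mm


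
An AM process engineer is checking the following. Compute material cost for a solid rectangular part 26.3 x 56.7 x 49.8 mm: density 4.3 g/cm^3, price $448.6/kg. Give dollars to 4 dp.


V = 26.3 * 56.7 * 49.8 = 74262.258 mm^3 = 74.262258 cm^3
Mass = 74.262258 * 4.3 / 1000 = 0.31932771 kg
Cost = 0.31932771 * 448.6 = 143.2504 $


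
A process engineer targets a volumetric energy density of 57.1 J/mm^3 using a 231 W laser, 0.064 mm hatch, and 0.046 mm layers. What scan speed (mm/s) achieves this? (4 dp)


v = 231 / (57.1*0.064*0.046) = 1374.1624 mm/s


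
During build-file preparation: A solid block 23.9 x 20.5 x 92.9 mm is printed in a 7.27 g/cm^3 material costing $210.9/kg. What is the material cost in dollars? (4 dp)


V = 23.9 * 20.5 * 92.9 = 45516.355 mm^3 = 45.516355 cm^3
Mass = 45.516355 * 7.27 / 1000 = 0.3309039 kg
Cost = 0.3309039 * 210.9 = 69.7876 $


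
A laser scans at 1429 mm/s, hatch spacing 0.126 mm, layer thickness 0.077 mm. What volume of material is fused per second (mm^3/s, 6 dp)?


Rate = 1429 * 0.126 * 0.077 = 13.864158 mm^3/s


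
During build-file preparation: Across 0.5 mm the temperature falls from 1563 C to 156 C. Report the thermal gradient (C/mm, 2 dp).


G = (1563-156)/0.5 = 2814.0 C/mm


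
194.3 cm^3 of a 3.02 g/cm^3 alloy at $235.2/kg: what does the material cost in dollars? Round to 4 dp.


Mass = 194.3*3.02/1000 = 0.586786 kg
Cost = 0.586786 * 235.2 = 138.0121 $


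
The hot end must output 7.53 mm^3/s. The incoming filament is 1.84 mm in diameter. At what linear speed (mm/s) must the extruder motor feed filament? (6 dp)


A = pi*(1.84/2)^2 = 2.659044
v = 7.53 / 2.659044 = 2.831845 mm/s


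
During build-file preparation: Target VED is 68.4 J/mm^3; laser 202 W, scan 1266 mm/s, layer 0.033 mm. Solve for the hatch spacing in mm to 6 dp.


h = 202 / (68.4*1266*0.033) = 0.070688 mm


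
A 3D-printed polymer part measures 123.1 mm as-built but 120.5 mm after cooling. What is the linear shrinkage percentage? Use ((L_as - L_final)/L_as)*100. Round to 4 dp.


Shrinkage = ((123.1-120.5)/123.1)*100 = 2.1121 %


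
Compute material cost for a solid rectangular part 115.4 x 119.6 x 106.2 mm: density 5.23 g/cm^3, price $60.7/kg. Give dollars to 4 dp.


V = 115.4 * 119.6 * 106.2 = 1465755.408 mm^3 = 1465.755408 cm^3
Mass = 1465.755408 * 5.23 / 1000 = 7.66590078 kg
Cost = 7.66590078 * 60.7 = 465.3202 $


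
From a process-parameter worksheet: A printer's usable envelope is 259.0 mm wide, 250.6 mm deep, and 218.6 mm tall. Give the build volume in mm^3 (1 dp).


V = 259.0 * 250.6 * 218.6 = 14188320.4 mm^3


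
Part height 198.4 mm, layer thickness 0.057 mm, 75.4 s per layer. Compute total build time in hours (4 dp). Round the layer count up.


Layers = ceil(198.4/0.057) = 3481
t = 3481 * 75.4 / 3600 = 72.9076 hrs


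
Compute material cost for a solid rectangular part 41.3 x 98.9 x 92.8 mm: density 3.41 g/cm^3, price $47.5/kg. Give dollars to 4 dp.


V = 41.3 * 98.9 * 92.8 = 379048.096 mm^3 = 379.048096 cm^3
Mass = 379.048096 * 3.41 / 1000 = 1.29255401 kg
Cost = 1.29255401 * 47.5 = 61.3963 $


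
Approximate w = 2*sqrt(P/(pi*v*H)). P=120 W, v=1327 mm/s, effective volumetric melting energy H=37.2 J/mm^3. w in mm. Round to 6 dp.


w = 2*sqrt(120/(pi*1327*37.2)) = 0.055634 mm


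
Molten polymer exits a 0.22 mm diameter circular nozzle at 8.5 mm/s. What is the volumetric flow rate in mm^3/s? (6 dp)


A = pi*(0.22/2)^2 = 0.03801327 mm^2
Q = 0.03801327 * 8.5 = 0.323113 mm^3/s


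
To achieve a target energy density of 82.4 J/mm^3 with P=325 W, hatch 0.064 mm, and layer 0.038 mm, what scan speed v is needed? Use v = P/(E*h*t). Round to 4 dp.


v = 325 / (82.4*0.064*0.038) = 1621.7824 mm/s


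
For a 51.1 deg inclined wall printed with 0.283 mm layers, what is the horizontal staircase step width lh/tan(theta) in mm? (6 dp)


step = 0.283 / tan(51.1) = 0.228352 mm


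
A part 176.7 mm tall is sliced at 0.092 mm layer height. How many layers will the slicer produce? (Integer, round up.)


Layers = ceil(176.7/0.092) = 1921


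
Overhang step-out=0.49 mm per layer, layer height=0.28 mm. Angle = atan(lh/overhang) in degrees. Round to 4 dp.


angle = atan(0.28/0.49) = 29.7449 degrees


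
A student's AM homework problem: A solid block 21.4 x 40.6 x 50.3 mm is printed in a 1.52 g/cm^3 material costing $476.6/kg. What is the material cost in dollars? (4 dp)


V = 21.4 * 40.6 * 50.3 = 43702.652 mm^3 = 43.702652 cm^3
Mass = 43.702652 * 1.52 / 1000 = 0.06642803 kg
Cost = 0.06642803 * 476.6 = 31.6596 $


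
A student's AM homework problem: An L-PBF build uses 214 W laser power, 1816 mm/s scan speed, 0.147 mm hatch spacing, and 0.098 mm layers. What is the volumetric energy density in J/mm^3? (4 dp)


E = 214 / (1816*0.147*0.098) = 8.18 J/mm^3


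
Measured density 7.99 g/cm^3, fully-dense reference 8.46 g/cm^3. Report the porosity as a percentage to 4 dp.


Porosity = (1-7.99/8.46)*100 = 5.5556 %


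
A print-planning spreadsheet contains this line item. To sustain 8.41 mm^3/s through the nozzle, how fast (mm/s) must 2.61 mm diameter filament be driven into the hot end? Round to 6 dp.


A = pi*(2.61/2)^2 = 5.350211
v = 8.41 / 5.350211 = 1.571901 mm/s


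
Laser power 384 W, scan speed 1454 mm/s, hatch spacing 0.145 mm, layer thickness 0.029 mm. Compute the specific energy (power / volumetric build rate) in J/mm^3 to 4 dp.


Build rate = 1454 * 0.145 * 0.029 = 6.11407 mm^3/s
SE = 384 / 6.11407 = 62.806 J/mm^3


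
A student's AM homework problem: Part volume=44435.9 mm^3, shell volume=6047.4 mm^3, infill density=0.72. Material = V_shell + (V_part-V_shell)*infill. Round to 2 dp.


V_infill = (44435.9 - 6047.4) * 0.72 = 27639.72
V_total = 6047.4 + 27639.72 = 33687.12 mm^3


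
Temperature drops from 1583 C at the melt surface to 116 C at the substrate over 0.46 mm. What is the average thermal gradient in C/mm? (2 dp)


G = (1583-116)/0.46 = 3189.13 C/mm


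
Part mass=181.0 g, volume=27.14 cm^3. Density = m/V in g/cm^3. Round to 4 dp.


rho = 181.0 / 27.14 = 6.6691 g/cm^3


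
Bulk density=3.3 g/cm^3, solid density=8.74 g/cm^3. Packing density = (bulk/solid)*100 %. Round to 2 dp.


Packing = (3.3/8.74)*100 = 37.76 %


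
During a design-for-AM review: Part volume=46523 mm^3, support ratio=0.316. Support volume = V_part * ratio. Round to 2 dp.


V_support = 46523 * 0.316 = 14701.27 mm^3


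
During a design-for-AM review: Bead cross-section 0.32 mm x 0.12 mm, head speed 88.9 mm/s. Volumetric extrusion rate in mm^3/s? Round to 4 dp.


Rate = 0.32 * 0.12 * 88.9 = 3.4138 mm^3/s


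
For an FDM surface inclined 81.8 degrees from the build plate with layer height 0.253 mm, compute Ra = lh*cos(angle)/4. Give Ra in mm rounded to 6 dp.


Ra = 0.253 * cos(81.8) / 4 = 0.009021 mm


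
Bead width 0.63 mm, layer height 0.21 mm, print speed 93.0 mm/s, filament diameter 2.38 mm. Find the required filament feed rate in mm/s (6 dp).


Q = 0.63 * 0.21 * 93.0 = 12.3039 mm^3/s
A_fil = pi*(2.38/2)^2 = 4.44880936 mm^2
v_feed = 12.3039 / 4.44880936 = 2.765661 mm/s


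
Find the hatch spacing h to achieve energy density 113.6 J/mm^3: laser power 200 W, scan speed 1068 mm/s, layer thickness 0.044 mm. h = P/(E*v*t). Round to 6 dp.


h = 200 / (113.6*1068*0.044) = 0.037465 mm


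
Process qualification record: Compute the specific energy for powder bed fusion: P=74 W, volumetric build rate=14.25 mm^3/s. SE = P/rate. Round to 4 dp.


SE = 74 / 14.25 = 5.193 J/mm^3


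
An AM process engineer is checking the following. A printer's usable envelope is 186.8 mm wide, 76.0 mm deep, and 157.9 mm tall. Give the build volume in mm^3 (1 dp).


V = 186.8 * 76.0 * 157.9 = 2241674.7 mm^3


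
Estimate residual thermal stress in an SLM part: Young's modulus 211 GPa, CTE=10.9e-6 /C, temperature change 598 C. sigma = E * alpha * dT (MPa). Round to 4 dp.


sigma = 211*1000 * 10.9e-6 * 598 = 1375.3402 MPa


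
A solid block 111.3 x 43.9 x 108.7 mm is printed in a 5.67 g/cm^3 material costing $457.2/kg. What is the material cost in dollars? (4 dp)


V = 111.3 * 43.9 * 108.7 = 531115.809 mm^3 = 531.115809 cm^3
Mass = 531.115809 * 5.67 / 1000 = 3.01142664 kg
Cost = 3.01142664 * 457.2 = 1376.8243 $
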